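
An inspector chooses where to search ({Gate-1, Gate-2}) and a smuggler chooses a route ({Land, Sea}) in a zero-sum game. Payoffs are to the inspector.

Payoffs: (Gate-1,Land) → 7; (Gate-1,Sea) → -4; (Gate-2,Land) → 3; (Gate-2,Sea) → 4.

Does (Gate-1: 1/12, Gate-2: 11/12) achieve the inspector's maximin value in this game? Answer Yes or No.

Yes

Against Land this mix gives (1/12)·7 + (11/12)·3 = 10/3.
Against Sea this mix gives (1/12)·(-4) + (11/12)·4 = 10/3.
All of the smuggler's active replies (Land, Sea) yield 10/3, and no column does worse for the inspector. The mix makes the smuggler indifferent and guarantees 10/3, so it is optimal.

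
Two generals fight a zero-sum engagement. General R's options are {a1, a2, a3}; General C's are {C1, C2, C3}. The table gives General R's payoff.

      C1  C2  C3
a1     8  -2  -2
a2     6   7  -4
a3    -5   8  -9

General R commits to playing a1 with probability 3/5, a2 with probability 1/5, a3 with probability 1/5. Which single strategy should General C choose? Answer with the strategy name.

C3

If General C plays C1, General R's expected payoff is (3/5)·8 + (1/5)·6 + (1/5)·(-5) = 5.
If General C plays C2, General R's expected payoff is (3/5)·(-2) + (1/5)·7 + (1/5)·8 = 9/5.
If General C plays C3, General R's expected payoff is (3/5)·(-2) + (1/5)·(-4) + (1/5)·(-9) = -19/5.
General C minimizes General R's payoff; the smallest is -19/5, so the best response is C3.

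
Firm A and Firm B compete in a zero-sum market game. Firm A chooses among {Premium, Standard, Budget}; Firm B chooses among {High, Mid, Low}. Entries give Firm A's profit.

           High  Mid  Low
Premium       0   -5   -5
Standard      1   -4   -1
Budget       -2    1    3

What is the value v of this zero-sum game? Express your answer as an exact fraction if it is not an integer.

-7/8

Row minima: Premium → -5, Standard → -4, Budget → -2; maximin = -2.
Column maxima: High → 1, Mid → 1, Low → 3; minimax = 1.
-2 ≠ 1, so there is no saddle point; optimal play is mixed.
Premium is strictly dominated by Standard, so Firm A never plays it.
With Premium eliminated, Low is strictly dominated by Mid (it gives Firm A strictly more in every remaining row), so Firm B never plays it.
On the remaining 2×2 (Standard, Budget vs High, Mid):
Let Firm A play Standard with probability p. Expected payoff against High: 1p + (-2)(1−p) = 3p − 2; against Mid: (-4)p + 1(1−p) = −5p + 1.
Setting these equal: 3p − 2 = −5p + 1 ⇒ 8p = 3 ⇒ p = 3/8, and the value is (3)·(3/8) − 2 = -7/8.
For Firm B: with q = P(High), equating Standard's and Budget's payoffs gives 5q − 4 = −3q + 1 ⇒ q = 5/8.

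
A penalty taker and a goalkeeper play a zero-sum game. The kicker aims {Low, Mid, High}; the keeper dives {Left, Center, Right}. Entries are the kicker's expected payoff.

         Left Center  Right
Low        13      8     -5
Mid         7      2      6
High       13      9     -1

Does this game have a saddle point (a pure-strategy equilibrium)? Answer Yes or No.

Row minima: Low → -5, Mid → 2, High → -1; maximin = 2.
Column maxima: Left → 13, Center → 9, Right → 6; minimax = 6.
2 ≠ 6, so no pure-strategy equilibrium exists.

No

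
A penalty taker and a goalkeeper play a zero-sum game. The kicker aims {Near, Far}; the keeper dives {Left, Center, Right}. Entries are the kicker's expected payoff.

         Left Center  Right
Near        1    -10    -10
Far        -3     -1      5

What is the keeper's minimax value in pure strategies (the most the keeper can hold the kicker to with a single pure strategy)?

Column maxima: Left → 1, Center → -1, Right → 5.
The smallest of these is -1.

-1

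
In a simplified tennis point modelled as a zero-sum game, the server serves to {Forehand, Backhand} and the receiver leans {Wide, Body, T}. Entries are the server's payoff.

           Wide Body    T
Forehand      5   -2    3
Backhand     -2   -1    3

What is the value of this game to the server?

-9/8

Row minima: Forehand → -2, Backhand → -2; maximin = -2.
Column maxima: Wide → 5, Body → -1, T → 3; minimax = -1.
-2 ≠ -1, so there is no saddle point; optimal play is mixed.
T is strictly dominated by Body (it gives the server strictly more in every row), so the receiver never plays it.
On the remaining 2×2 (Forehand, Backhand vs Wide, Body):
Let the server play Forehand with probability p. Expected payoff against Wide: 5p + (-2)(1−p) = 7p − 2; against Body: (-2)p + (-1)(1−p) = −p − 1.
Setting these equal: 7p − 2 = −p − 1 ⇒ 8p = 1 ⇒ p = 1/8, and the value is (7)·(1/8) − 2 = -9/8.
For the receiver: with q = P(Wide), equating Forehand's and Backhand's payoffs gives 7q − 2 = −q − 1 ⇒ q = 1/8.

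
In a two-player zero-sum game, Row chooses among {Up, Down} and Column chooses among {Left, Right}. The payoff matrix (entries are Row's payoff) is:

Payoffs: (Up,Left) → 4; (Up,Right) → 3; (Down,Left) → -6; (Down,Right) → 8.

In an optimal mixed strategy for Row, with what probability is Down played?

1/15

Row minima: Up → 3, Down → -6; maximin = 3.
Column maxima: Left → 4, Right → 8; minimax = 4.
3 ≠ 4, so there is no saddle point; optimal play is mixed.
Let Row play Up with probability p. Expected payoff against Left: 4p + (-6)(1−p) = 10p − 6; against Right: 3p + 8(1−p) = −5p + 8.
Setting these equal: 10p − 6 = −5p + 8 ⇒ 15p = 14 ⇒ p = 14/15, and the value is (10)·(14/15) − 6 = 10/3.
For Column: with q = P(Left), equating Up's and Down's payoffs gives q + 3 = −14q + 8 ⇒ q = 1/3.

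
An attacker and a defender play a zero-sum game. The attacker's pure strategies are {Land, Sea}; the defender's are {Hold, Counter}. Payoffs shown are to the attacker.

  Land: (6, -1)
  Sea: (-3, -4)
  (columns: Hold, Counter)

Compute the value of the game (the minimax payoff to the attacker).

Row minima: Land → -1, Sea → -4; maximin = -1.
Column maxima: Hold → 6, Counter → -1; minimax = -1.
Since maximin = minimax = -1, there is a saddle point and the value is -1.

-1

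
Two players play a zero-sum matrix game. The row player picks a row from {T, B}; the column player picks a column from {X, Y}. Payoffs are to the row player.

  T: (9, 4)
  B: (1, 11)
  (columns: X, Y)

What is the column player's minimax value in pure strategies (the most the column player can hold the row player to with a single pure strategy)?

Column maxima: X → 9, Y → 11.
The smallest of these is 9.

9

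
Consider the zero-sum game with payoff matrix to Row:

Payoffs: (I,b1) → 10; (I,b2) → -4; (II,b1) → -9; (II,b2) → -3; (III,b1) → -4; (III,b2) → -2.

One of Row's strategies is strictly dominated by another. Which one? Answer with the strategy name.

III gives a strictly higher payoff than II against every column: -4 > -9, -2 > -3.
So II is strictly dominated and Row never plays it.

II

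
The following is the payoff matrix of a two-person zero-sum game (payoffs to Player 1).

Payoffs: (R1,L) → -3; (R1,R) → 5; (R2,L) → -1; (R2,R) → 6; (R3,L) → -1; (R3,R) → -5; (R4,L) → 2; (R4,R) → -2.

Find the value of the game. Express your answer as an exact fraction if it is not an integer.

Row minima: R1 → -3, R2 → -1, R3 → -5, R4 → -2; maximin = -1.
Column maxima: L → 2, R → 6; minimax = 2.
-1 ≠ 2, so there is no saddle point; optimal play is mixed.
R1 is strictly dominated by R2, so Player 1 never plays it.
R3 is strictly dominated by R4, so Player 1 never plays it.
On the remaining 2×2 (R2, R4 vs L, R):
Let Player 1 play R2 with probability p. Expected payoff against L: (-1)p + 2(1−p) = −3p + 2; against R: 6p + (-2)(1−p) = 8p − 2.
Setting these equal: −3p + 2 = 8p − 2 ⇒ −11p = -4 ⇒ p = 4/11, and the value is (-3)·(4/11) + 2 = 10/11.
For Player 2: with q = P(L), equating R2's and R4's payoffs gives −7q + 6 = 4q − 2 ⇒ q = 8/11.

10/11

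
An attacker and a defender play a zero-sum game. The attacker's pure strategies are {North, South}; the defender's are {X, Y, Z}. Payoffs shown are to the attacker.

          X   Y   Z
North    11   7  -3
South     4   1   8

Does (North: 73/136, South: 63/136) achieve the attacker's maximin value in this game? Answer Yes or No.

Against X this mix gives (73/136)·11 + (63/136)·4 = 1055/136.
Against Y this mix gives (73/136)·7 + (63/136)·1 = 287/68.
Against Z this mix gives (73/136)·(-3) + (63/136)·8 = 285/136.
The defender will play Z, holding the attacker to 285/136. Shifting weight toward the row that does better against Z would raise this floor (the equalizing mix achieves 59/17 against both Z and Y), so the proposed strategy is not optimal.

No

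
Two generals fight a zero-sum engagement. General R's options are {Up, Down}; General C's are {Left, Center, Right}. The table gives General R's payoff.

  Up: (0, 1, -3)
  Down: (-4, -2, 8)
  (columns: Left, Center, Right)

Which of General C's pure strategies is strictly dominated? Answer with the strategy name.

Center

Left holds General R's payoff strictly below Center in every row: 0 < 1, -4 < -2.
So Center is strictly dominated for General C.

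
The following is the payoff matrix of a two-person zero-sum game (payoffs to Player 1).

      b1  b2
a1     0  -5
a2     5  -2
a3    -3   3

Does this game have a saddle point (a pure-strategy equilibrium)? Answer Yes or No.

No

Row minima: a1 → -5, a2 → -2, a3 → -3; maximin = -2.
Column maxima: b1 → 5, b2 → 3; minimax = 3.
-2 ≠ 3, so no pure-strategy equilibrium exists.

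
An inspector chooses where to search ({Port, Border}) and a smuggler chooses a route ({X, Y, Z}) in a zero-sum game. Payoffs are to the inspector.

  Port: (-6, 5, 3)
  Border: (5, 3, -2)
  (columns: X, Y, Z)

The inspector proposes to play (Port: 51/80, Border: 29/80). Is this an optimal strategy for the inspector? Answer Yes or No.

No

Against X this mix gives (51/80)·(-6) + (29/80)·5 = -161/80.
Against Y this mix gives (51/80)·5 + (29/80)·3 = 171/40.
Against Z this mix gives (51/80)·3 + (29/80)·(-2) = 19/16.
The smuggler will play X, holding the inspector to -161/80. Shifting weight toward the row that does better against X would raise this floor (the equalizing mix achieves 3/16 against both X and Z), so the proposed strategy is not optimal.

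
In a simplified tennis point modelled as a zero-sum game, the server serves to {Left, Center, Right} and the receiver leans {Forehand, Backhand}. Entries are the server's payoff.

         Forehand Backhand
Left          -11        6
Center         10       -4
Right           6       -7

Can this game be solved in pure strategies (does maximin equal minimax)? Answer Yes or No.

Row minima: Left → -11, Center → -4, Right → -7; maximin = -4.
Column maxima: Forehand → 10, Backhand → 6; minimax = 6.
-4 ≠ 6, so no pure-strategy equilibrium exists.

No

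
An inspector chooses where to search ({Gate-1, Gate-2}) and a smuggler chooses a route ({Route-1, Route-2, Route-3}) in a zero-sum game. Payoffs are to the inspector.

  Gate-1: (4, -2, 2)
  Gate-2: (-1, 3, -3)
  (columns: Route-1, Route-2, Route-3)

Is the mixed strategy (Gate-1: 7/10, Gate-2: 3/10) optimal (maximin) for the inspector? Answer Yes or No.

Against Route-1 this mix gives (7/10)·4 + (3/10)·(-1) = 5/2.
Against Route-2 this mix gives (7/10)·(-2) + (3/10)·3 = -1/2.
Against Route-3 this mix gives (7/10)·2 + (3/10)·(-3) = 1/2.
The smuggler will play Route-2, holding the inspector to -1/2. Shifting weight toward the row that does better against Route-2 would raise this floor (the equalizing mix achieves 0 against both Route-2 and Route-3), so the proposed strategy is not optimal.

No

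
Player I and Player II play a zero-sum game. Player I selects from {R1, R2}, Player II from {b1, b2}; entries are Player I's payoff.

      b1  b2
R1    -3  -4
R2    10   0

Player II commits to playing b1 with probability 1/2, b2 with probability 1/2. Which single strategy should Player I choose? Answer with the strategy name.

R2

Expected payoff of R1: (1/2)·(-3) + (1/2)·(-4) = -7/2.
Expected payoff of R2: (1/2)·10 + (1/2)·0 = 5.
The largest is 5, so Player I's best response is R2.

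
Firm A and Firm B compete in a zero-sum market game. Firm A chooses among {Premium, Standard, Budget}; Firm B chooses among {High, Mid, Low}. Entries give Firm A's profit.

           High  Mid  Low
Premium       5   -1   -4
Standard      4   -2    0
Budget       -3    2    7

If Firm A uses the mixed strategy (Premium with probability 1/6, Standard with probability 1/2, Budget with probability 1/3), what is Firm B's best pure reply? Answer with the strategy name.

Mid

If Firm B plays High, Firm A's expected payoff is (1/6)·5 + (1/2)·4 + (1/3)·(-3) = 11/6.
If Firm B plays Mid, Firm A's expected payoff is (1/6)·(-1) + (1/2)·(-2) + (1/3)·2 = -1/2.
If Firm B plays Low, Firm A's expected payoff is (1/6)·(-4) + (1/2)·0 + (1/3)·7 = 5/3.
Firm B minimizes Firm A's payoff; the smallest is -1/2, so the best response is Mid.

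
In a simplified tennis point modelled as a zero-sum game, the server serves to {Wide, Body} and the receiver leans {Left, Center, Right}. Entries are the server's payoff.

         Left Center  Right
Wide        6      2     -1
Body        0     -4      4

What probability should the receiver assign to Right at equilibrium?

6/11

Row minima: Wide → -1, Body → -4; maximin = -1.
Column maxima: Left → 6, Center → 2, Right → 4; minimax = 2.
-1 ≠ 2, so there is no saddle point; optimal play is mixed.
Left is strictly dominated by Center (it gives the server strictly more in every row), so the receiver never plays it.
On the remaining 2×2 (Wide, Body vs Center, Right):
Let the server play Wide with probability p. Expected payoff against Center: 2p + (-4)(1−p) = 6p − 4; against Right: (-1)p + 4(1−p) = −5p + 4.
Setting these equal: 6p − 4 = −5p + 4 ⇒ 11p = 8 ⇒ p = 8/11, and the value is (6)·(8/11) − 4 = 4/11.
For the receiver: with q = P(Center), equating Wide's and Body's payoffs gives 3q − 1 = −8q + 4 ⇒ q = 5/11.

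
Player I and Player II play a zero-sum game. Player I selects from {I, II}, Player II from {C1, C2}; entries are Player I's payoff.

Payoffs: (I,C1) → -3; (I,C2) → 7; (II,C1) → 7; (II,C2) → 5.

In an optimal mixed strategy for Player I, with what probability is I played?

Row minima: I → -3, II → 5; maximin = 5.
Column maxima: C1 → 7, C2 → 7; minimax = 7.
5 ≠ 7, so there is no saddle point; optimal play is mixed.
Let Player I play I with probability p. Expected payoff against C1: (-3)p + 7(1−p) = −10p + 7; against C2: 7p + 5(1−p) = 2p + 5.
Setting these equal: −10p + 7 = 2p + 5 ⇒ −12p = -2 ⇒ p = 1/6, and the value is (-10)·(1/6) + 7 = 16/3.
For Player II: with q = P(C1), equating I's and II's payoffs gives −10q + 7 = 2q + 5 ⇒ q = 1/6.

1/6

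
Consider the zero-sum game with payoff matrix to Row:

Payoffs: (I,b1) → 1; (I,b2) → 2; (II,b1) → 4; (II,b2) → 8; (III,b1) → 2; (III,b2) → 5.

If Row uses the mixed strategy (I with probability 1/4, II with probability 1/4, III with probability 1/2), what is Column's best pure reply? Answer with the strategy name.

b1

If Column plays b1, Row's expected payoff is (1/4)·1 + (1/4)·4 + (1/2)·2 = 9/4.
If Column plays b2, Row's expected payoff is (1/4)·2 + (1/4)·8 + (1/2)·5 = 5.
Column minimizes Row's payoff; the smallest is 9/4, so the best response is b1.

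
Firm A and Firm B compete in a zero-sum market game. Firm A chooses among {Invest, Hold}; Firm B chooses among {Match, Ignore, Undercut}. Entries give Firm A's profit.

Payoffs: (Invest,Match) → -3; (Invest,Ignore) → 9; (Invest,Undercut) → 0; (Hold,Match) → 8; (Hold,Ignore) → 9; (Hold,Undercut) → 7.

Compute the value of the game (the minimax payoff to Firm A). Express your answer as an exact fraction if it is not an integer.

7

Row minima: Invest → -3, Hold → 7; maximin = 7.
Column maxima: Match → 8, Ignore → 9, Undercut → 7; minimax = 7.
Since maximin = minimax = 7, there is a saddle point and the value is 7.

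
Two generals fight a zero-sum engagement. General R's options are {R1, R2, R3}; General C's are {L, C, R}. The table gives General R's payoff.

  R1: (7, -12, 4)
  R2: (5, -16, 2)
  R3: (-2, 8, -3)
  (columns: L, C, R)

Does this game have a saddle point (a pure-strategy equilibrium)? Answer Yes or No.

No

Row minima: R1 → -12, R2 → -16, R3 → -3; maximin = -3.
Column maxima: L → 7, C → 8, R → 4; minimax = 4.
-3 ≠ 4, so no pure-strategy equilibrium exists.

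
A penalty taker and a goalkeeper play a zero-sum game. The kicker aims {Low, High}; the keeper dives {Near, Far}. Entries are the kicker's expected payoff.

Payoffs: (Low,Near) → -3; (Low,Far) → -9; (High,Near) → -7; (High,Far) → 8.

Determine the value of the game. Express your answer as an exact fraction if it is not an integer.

Row minima: Low → -9, High → -7; maximin = -7.
Column maxima: Near → -3, Far → 8; minimax = -3.
-7 ≠ -3, so there is no saddle point; optimal play is mixed.
Let the kicker play Low with probability p. Expected payoff against Near: (-3)p + (-7)(1−p) = 4p − 7; against Far: (-9)p + 8(1−p) = −17p + 8.
Setting these equal: 4p − 7 = −17p + 8 ⇒ 21p = 15 ⇒ p = 5/7, and the value is (4)·(5/7) − 7 = -29/7.
For the keeper: with q = P(Near), equating Low's and High's payoffs gives 6q − 9 = −15q + 8 ⇒ q = 17/21.

-29/7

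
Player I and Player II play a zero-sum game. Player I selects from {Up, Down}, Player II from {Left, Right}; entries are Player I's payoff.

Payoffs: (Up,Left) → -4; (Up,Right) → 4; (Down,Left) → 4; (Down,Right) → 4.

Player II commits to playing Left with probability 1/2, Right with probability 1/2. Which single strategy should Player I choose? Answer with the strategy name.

Expected payoff of Up: (1/2)·(-4) + (1/2)·4 = 0.
Expected payoff of Down: (1/2)·4 + (1/2)·4 = 4.
The largest is 4, so Player I's best response is Down.

Down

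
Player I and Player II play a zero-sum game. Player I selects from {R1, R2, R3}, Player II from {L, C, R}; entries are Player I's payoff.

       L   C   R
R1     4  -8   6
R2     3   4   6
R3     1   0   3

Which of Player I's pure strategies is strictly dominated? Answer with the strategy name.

R3

R2 gives a strictly higher payoff than R3 against every column: 3 > 1, 4 > 0, 6 > 3.
So R3 is strictly dominated and Player I never plays it.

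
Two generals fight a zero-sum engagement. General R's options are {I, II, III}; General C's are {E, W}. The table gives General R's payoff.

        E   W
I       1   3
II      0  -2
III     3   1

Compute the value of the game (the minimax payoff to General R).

2

Row minima: I → 1, II → -2, III → 1; maximin = 1.
Column maxima: E → 3, W → 3; minimax = 3.
1 ≠ 3, so there is no saddle point; optimal play is mixed.
II is strictly dominated by I, so General R never plays it.
On the remaining 2×2 (I, III vs E, W):
Let General R play I with probability p. Expected payoff against E: 1p + 3(1−p) = −2p + 3; against W: 3p + 1(1−p) = 2p + 1.
Setting these equal: −2p + 3 = 2p + 1 ⇒ −4p = -2 ⇒ p = 1/2, and the value is (-2)·(1/2) + 3 = 2.
For General C: with q = P(E), equating I's and III's payoffs gives −2q + 3 = 2q + 1 ⇒ q = 1/2.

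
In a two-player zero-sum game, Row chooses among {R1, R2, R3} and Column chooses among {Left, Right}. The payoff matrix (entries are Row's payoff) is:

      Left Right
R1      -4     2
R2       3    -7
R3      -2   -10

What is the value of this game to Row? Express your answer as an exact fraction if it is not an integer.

-11/8

Row minima: R1 → -4, R2 → -7, R3 → -10; maximin = -4.
Column maxima: Left → 3, Right → 2; minimax = 2.
-4 ≠ 2, so there is no saddle point; optimal play is mixed.
R3 is strictly dominated by R2, so Row never plays it.
On the remaining 2×2 (R1, R2 vs Left, Right):
Let Row play R1 with probability p. Expected payoff against Left: (-4)p + 3(1−p) = −7p + 3; against Right: 2p + (-7)(1−p) = 9p − 7.
Setting these equal: −7p + 3 = 9p − 7 ⇒ −16p = -10 ⇒ p = 5/8, and the value is (-7)·(5/8) + 3 = -11/8.
For Column: with q = P(Left), equating R1's and R2's payoffs gives −6q + 2 = 10q − 7 ⇒ q = 9/16.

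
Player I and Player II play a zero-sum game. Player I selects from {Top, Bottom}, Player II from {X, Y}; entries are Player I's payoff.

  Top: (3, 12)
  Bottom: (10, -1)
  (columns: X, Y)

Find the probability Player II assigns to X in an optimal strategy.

Row minima: Top → 3, Bottom → -1; maximin = 3.
Column maxima: X → 10, Y → 12; minimax = 10.
3 ≠ 10, so there is no saddle point; optimal play is mixed.
Let Player I play Top with probability p. Expected payoff against X: 3p + 10(1−p) = −7p + 10; against Y: 12p + (-1)(1−p) = 13p − 1.
Setting these equal: −7p + 10 = 13p − 1 ⇒ −20p = -11 ⇒ p = 11/20, and the value is (-7)·(11/20) + 10 = 123/20.
For Player II: with q = P(X), equating Top's and Bottom's payoffs gives −9q + 12 = 11q − 1 ⇒ q = 13/20.

13/20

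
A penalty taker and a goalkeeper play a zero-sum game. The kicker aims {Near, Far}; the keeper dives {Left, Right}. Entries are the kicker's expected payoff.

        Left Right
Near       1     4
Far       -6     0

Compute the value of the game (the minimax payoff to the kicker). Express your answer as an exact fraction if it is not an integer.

1

Row minima: Near → 1, Far → -6; maximin = 1.
Column maxima: Left → 1, Right → 4; minimax = 1.
Since maximin = minimax = 1, there is a saddle point and the value is 1.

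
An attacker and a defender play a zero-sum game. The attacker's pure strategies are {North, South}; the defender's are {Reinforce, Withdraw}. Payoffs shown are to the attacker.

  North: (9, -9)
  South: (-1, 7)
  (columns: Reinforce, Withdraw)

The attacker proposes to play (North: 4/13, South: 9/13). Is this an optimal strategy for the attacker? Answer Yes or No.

Yes

Against Reinforce this mix gives (4/13)·9 + (9/13)·(-1) = 27/13.
Against Withdraw this mix gives (4/13)·(-9) + (9/13)·7 = 27/13.
All of the defender's active replies (Reinforce, Withdraw) yield 27/13, and no column does worse for the attacker. The mix makes the defender indifferent and guarantees 27/13, so it is optimal.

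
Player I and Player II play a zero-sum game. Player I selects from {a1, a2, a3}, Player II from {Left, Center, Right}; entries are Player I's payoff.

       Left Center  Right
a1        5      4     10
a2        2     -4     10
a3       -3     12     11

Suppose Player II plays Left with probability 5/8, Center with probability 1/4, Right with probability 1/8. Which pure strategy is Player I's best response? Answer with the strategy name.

Expected payoff of a1: (5/8)·5 + (1/4)·4 + (1/8)·10 = 43/8.
Expected payoff of a2: (5/8)·2 + (1/4)·(-4) + (1/8)·10 = 3/2.
Expected payoff of a3: (5/8)·(-3) + (1/4)·12 + (1/8)·11 = 5/2.
The largest is 43/8, so Player I's best response is a1.

a1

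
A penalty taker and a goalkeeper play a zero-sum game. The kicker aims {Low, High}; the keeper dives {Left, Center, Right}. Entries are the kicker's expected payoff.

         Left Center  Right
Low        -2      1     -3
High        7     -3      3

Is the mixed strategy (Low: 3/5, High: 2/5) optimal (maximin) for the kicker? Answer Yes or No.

Against Left this mix gives (3/5)·(-2) + (2/5)·7 = 8/5.
Against Center this mix gives (3/5)·1 + (2/5)·(-3) = -3/5.
Against Right this mix gives (3/5)·(-3) + (2/5)·3 = -3/5.
All of the keeper's active replies (Center, Right) yield -3/5, and no column does worse for the kicker. The mix makes the keeper indifferent and guarantees -3/5, so it is optimal.

Yes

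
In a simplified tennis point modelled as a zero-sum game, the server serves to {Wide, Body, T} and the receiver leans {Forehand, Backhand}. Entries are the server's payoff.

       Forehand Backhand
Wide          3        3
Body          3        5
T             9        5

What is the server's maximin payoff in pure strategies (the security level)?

Row minima: Wide → 3, Body → 3, T → 5.
The best of these is 5.

5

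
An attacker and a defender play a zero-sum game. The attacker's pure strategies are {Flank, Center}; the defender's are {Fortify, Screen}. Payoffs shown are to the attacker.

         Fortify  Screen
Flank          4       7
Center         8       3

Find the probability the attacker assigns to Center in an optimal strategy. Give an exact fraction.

3/8

Row minima: Flank → 4, Center → 3; maximin = 4.
Column maxima: Fortify → 8, Screen → 7; minimax = 7.
4 ≠ 7, so there is no saddle point; optimal play is mixed.
Let the attacker play Flank with probability p. Expected payoff against Fortify: 4p + 8(1−p) = −4p + 8; against Screen: 7p + 3(1−p) = 4p + 3.
Setting these equal: −4p + 8 = 4p + 3 ⇒ −8p = -5 ⇒ p = 5/8, and the value is (-4)·(5/8) + 8 = 11/2.
For the defender: with q = P(Fortify), equating Flank's and Center's payoffs gives −3q + 7 = 5q + 3 ⇒ q = 1/2.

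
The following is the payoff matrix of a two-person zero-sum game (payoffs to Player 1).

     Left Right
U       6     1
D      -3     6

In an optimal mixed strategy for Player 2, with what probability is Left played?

Row minima: U → 1, D → -3; maximin = 1.
Column maxima: Left → 6, Right → 6; minimax = 6.
1 ≠ 6, so there is no saddle point; optimal play is mixed.
Let Player 1 play U with probability p. Expected payoff against Left: 6p + (-3)(1−p) = 9p − 3; against Right: 1p + 6(1−p) = −5p + 6.
Setting these equal: 9p − 3 = −5p + 6 ⇒ 14p = 9 ⇒ p = 9/14, and the value is (9)·(9/14) − 3 = 39/14.
For Player 2: with q = P(Left), equating U's and D's payoffs gives 5q + 1 = −9q + 6 ⇒ q = 5/14.

5/14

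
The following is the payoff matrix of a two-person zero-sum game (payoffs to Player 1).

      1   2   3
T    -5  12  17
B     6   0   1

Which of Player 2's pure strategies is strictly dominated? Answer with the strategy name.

3

2 holds Player 1's payoff strictly below 3 in every row: 12 < 17, 0 < 1.
So 3 is strictly dominated for Player 2.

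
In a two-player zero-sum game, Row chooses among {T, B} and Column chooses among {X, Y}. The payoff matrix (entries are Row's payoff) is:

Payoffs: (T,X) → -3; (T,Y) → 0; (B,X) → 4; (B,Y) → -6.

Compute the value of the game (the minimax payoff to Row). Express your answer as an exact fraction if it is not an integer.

-18/13

Row minima: T → -3, B → -6; maximin = -3.
Column maxima: X → 4, Y → 0; minimax = 0.
-3 ≠ 0, so there is no saddle point; optimal play is mixed.
Let Row play T with probability p. Expected payoff against X: (-3)p + 4(1−p) = −7p + 4; against Y: 0p + (-6)(1−p) = 6p − 6.
Setting these equal: −7p + 4 = 6p − 6 ⇒ −13p = -10 ⇒ p = 10/13, and the value is (-7)·(10/13) + 4 = -18/13.
For Column: with q = P(X), equating T's and B's payoffs gives −3q = 10q − 6 ⇒ q = 6/13.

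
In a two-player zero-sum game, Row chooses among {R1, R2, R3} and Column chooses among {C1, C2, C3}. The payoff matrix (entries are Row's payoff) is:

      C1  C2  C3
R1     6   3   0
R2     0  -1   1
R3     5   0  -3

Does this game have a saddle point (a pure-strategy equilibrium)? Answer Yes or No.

Row minima: R1 → 0, R2 → -1, R3 → -3; maximin = 0.
Column maxima: C1 → 6, C2 → 3, C3 → 1; minimax = 1.
0 ≠ 1, so no pure-strategy equilibrium exists.

No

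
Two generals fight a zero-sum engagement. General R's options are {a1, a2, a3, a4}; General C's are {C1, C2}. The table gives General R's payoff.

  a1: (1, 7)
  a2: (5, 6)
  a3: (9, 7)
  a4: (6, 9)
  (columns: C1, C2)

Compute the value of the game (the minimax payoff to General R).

39/5

Row minima: a1 → 1, a2 → 5, a3 → 7, a4 → 6; maximin = 7.
Column maxima: C1 → 9, C2 → 9; minimax = 9.
7 ≠ 9, so there is no saddle point; optimal play is mixed.
a1 is strictly dominated by a4, so General R never plays it.
a2 is strictly dominated by a3, so General R never plays it.
On the remaining 2×2 (a3, a4 vs C1, C2):
Let General R play a3 with probability p. Expected payoff against C1: 9p + 6(1−p) = 3p + 6; against C2: 7p + 9(1−p) = −2p + 9.
Setting these equal: 3p + 6 = −2p + 9 ⇒ 5p = 3 ⇒ p = 3/5, and the value is (3)·(3/5) + 6 = 39/5.
For General C: with q = P(C1), equating a3's and a4's payoffs gives 2q + 7 = −3q + 9 ⇒ q = 2/5.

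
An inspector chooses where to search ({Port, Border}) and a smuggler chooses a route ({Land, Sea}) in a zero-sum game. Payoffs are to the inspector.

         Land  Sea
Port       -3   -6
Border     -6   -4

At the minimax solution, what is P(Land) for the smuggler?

Row minima: Port → -6, Border → -6; maximin = -6.
Column maxima: Land → -3, Sea → -4; minimax = -4.
-6 ≠ -4, so there is no saddle point; optimal play is mixed.
Let the inspector play Port with probability p. Expected payoff against Land: (-3)p + (-6)(1−p) = 3p − 6; against Sea: (-6)p + (-4)(1−p) = −2p − 4.
Setting these equal: 3p − 6 = −2p − 4 ⇒ 5p = 2 ⇒ p = 2/5, and the value is (3)·(2/5) − 6 = -24/5.
For the smuggler: with q = P(Land), equating Port's and Border's payoffs gives 3q − 6 = −2q − 4 ⇒ q = 2/5.

2/5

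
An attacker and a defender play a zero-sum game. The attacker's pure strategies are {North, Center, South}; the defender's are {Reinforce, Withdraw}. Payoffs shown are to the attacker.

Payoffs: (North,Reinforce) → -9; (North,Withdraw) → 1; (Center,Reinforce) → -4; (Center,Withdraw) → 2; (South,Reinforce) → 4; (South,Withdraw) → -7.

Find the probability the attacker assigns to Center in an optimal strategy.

Row minima: North → -9, Center → -4, South → -7; maximin = -4.
Column maxima: Reinforce → 4, Withdraw → 2; minimax = 2.
-4 ≠ 2, so there is no saddle point; optimal play is mixed.
North is strictly dominated by Center, so the attacker never plays it.
On the remaining 2×2 (Center, South vs Reinforce, Withdraw):
Let the attacker play Center with probability p. Expected payoff against Reinforce: (-4)p + 4(1−p) = −8p + 4; against Withdraw: 2p + (-7)(1−p) = 9p − 7.
Setting these equal: −8p + 4 = 9p − 7 ⇒ −17p = -11 ⇒ p = 11/17, and the value is (-8)·(11/17) + 4 = -20/17.
For the defender: with q = P(Reinforce), equating Center's and South's payoffs gives −6q + 2 = 11q − 7 ⇒ q = 9/17.

11/17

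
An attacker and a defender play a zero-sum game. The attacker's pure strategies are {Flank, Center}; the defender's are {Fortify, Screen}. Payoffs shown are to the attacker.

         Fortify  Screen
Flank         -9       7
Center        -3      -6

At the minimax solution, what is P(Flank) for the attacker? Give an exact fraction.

Row minima: Flank → -9, Center → -6; maximin = -6.
Column maxima: Fortify → -3, Screen → 7; minimax = -3.
-6 ≠ -3, so there is no saddle point; optimal play is mixed.
Let the attacker play Flank with probability p. Expected payoff against Fortify: (-9)p + (-3)(1−p) = −6p − 3; against Screen: 7p + (-6)(1−p) = 13p − 6.
Setting these equal: −6p − 3 = 13p − 6 ⇒ −19p = -3 ⇒ p = 3/19, and the value is (-6)·(3/19) − 3 = -75/19.
For the defender: with q = P(Fortify), equating Flank's and Center's payoffs gives −16q + 7 = 3q − 6 ⇒ q = 13/19.

3/19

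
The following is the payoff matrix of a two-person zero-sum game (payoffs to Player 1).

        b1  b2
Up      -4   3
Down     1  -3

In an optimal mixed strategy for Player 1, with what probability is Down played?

7/11

Row minima: Up → -4, Down → -3; maximin = -3.
Column maxima: b1 → 1, b2 → 3; minimax = 1.
-3 ≠ 1, so there is no saddle point; optimal play is mixed.
Let Player 1 play Up with probability p. Expected payoff against b1: (-4)p + 1(1−p) = −5p + 1; against b2: 3p + (-3)(1−p) = 6p − 3.
Setting these equal: −5p + 1 = 6p − 3 ⇒ −11p = -4 ⇒ p = 4/11, and the value is (-5)·(4/11) + 1 = -9/11.
For Player 2: with q = P(b1), equating Up's and Down's payoffs gives −7q + 3 = 4q − 3 ⇒ q = 6/11.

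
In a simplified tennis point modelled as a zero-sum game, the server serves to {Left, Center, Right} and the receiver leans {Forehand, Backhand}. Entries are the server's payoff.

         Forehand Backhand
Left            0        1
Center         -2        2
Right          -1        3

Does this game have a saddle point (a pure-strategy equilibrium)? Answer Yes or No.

Yes

Row minima: Left → 0, Center → -2, Right → -1; maximin = 0.
Column maxima: Forehand → 0, Backhand → 3; minimax = 0.
maximin = minimax = 0, so a saddle point exists.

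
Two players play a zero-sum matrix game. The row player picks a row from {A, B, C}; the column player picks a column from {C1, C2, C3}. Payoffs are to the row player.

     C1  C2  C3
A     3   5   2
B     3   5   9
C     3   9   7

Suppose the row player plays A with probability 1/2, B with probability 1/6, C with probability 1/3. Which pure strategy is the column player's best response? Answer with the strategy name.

C1

If the column player plays C1, the row player's expected payoff is (1/2)·3 + (1/6)·3 + (1/3)·3 = 3.
If the column player plays C2, the row player's expected payoff is (1/2)·5 + (1/6)·5 + (1/3)·9 = 19/3.
If the column player plays C3, the row player's expected payoff is (1/2)·2 + (1/6)·9 + (1/3)·7 = 29/6.
The column player minimizes the row player's payoff; the smallest is 3, so the best response is C1.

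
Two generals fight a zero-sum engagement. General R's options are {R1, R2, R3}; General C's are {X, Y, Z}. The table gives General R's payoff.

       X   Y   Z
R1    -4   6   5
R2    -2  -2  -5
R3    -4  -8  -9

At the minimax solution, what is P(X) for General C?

5/6

Row minima: R1 → -4, R2 → -5, R3 → -9; maximin = -4.
Column maxima: X → -2, Y → 6, Z → 5; minimax = -2.
-4 ≠ -2, so there is no saddle point; optimal play is mixed.
R3 is strictly dominated by R2, so General R never plays it.
Y is strictly dominated by Z (it gives General R strictly more in every row), so General C never plays it.
On the remaining 2×2 (R1, R2 vs X, Z):
Let General R play R1 with probability p. Expected payoff against X: (-4)p + (-2)(1−p) = −2p − 2; against Z: 5p + (-5)(1−p) = 10p − 5.
Setting these equal: −2p − 2 = 10p − 5 ⇒ −12p = -3 ⇒ p = 1/4, and the value is (-2)·(1/4) − 2 = -5/2.
For General C: with q = P(X), equating R1's and R2's payoffs gives −9q + 5 = 3q − 5 ⇒ q = 5/6.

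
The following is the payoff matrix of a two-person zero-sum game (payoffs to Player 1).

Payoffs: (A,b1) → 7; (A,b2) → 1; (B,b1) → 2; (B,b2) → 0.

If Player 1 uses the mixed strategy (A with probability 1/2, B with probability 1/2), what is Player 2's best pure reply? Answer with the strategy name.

If Player 2 plays b1, Player 1's expected payoff is (1/2)·7 + (1/2)·2 = 9/2.
If Player 2 plays b2, Player 1's expected payoff is (1/2)·1 + (1/2)·0 = 1/2.
Player 2 minimizes Player 1's payoff; the smallest is 1/2, so the best response is b2.

b2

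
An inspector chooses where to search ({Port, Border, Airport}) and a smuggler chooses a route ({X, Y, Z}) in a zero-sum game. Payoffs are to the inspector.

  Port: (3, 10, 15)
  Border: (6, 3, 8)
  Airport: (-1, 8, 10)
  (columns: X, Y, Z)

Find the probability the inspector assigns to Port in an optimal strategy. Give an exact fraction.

Row minima: Port → 3, Border → 3, Airport → -1; maximin = 3.
Column maxima: X → 6, Y → 10, Z → 15; minimax = 6.
3 ≠ 6, so there is no saddle point; optimal play is mixed.
Airport is strictly dominated by Port, so the inspector never plays it.
Z is strictly dominated by X (it gives the inspector strictly more in every row), so the smuggler never plays it.
On the remaining 2×2 (Port, Border vs X, Y):
Let the inspector play Port with probability p. Expected payoff against X: 3p + 6(1−p) = −3p + 6; against Y: 10p + 3(1−p) = 7p + 3.
Setting these equal: −3p + 6 = 7p + 3 ⇒ −10p = -3 ⇒ p = 3/10, and the value is (-3)·(3/10) + 6 = 51/10.
For the smuggler: with q = P(X), equating Port's and Border's payoffs gives −7q + 10 = 3q + 3 ⇒ q = 7/10.

3/10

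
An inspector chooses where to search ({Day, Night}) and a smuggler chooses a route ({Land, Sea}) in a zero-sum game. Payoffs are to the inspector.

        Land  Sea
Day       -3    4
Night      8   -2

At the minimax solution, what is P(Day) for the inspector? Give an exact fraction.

10/17

Row minima: Day → -3, Night → -2; maximin = -2.
Column maxima: Land → 8, Sea → 4; minimax = 4.
-2 ≠ 4, so there is no saddle point; optimal play is mixed.
Let the inspector play Day with probability p. Expected payoff against Land: (-3)p + 8(1−p) = −11p + 8; against Sea: 4p + (-2)(1−p) = 6p − 2.
Setting these equal: −11p + 8 = 6p − 2 ⇒ −17p = -10 ⇒ p = 10/17, and the value is (-11)·(10/17) + 8 = 26/17.
For the smuggler: with q = P(Land), equating Day's and Night's payoffs gives −7q + 4 = 10q − 2 ⇒ q = 6/17.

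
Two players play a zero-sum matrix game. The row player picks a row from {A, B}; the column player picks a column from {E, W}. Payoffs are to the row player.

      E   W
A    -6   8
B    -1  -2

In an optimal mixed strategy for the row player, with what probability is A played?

Row minima: A → -6, B → -2; maximin = -2.
Column maxima: E → -1, W → 8; minimax = -1.
-2 ≠ -1, so there is no saddle point; optimal play is mixed.
Let the row player play A with probability p. Expected payoff against E: (-6)p + (-1)(1−p) = −5p − 1; against W: 8p + (-2)(1−p) = 10p − 2.
Setting these equal: −5p − 1 = 10p − 2 ⇒ −15p = -1 ⇒ p = 1/15, and the value is (-5)·(1/15) − 1 = -4/3.
For the column player: with q = P(E), equating A's and B's payoffs gives −14q + 8 = q − 2 ⇒ q = 2/3.

1/15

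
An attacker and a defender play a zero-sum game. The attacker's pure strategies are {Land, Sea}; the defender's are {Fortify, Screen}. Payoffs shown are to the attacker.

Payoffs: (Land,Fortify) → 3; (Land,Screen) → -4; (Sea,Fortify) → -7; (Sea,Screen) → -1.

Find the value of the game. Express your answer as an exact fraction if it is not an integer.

Row minima: Land → -4, Sea → -7; maximin = -4.
Column maxima: Fortify → 3, Screen → -1; minimax = -1.
-4 ≠ -1, so there is no saddle point; optimal play is mixed.
Let the attacker play Land with probability p. Expected payoff against Fortify: 3p + (-7)(1−p) = 10p − 7; against Screen: (-4)p + (-1)(1−p) = −3p − 1.
Setting these equal: 10p − 7 = −3p − 1 ⇒ 13p = 6 ⇒ p = 6/13, and the value is (10)·(6/13) − 7 = -31/13.
For the defender: with q = P(Fortify), equating Land's and Sea's payoffs gives 7q − 4 = −6q − 1 ⇒ q = 3/13.

-31/13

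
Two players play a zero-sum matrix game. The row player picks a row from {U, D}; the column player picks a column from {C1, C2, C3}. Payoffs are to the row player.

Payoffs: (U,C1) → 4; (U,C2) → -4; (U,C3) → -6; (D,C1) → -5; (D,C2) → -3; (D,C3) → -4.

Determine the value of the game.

-46/11

Row minima: U → -6, D → -5; maximin = -5.
Column maxima: C1 → 4, C2 → -3, C3 → -4; minimax = -4.
-5 ≠ -4, so there is no saddle point; optimal play is mixed.
C2 is strictly dominated by C3 (it gives the row player strictly more in every row), so the column player never plays it.
On the remaining 2×2 (U, D vs C1, C3):
Let the row player play U with probability p. Expected payoff against C1: 4p + (-5)(1−p) = 9p − 5; against C3: (-6)p + (-4)(1−p) = −2p − 4.
Setting these equal: 9p − 5 = −2p − 4 ⇒ 11p = 1 ⇒ p = 1/11, and the value is (9)·(1/11) − 5 = -46/11.
For the column player: with q = P(C1), equating U's and D's payoffs gives 10q − 6 = −q − 4 ⇒ q = 2/11.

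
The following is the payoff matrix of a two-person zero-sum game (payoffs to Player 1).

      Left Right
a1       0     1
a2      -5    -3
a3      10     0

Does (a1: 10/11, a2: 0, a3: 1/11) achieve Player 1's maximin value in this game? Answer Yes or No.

Yes

Against Left this mix gives (10/11)·0 + (1/11)·10 = 10/11.
Against Right this mix gives (10/11)·1 + (1/11)·0 = 10/11.
All of Player 2's active replies (Left, Right) yield 10/11, and no column does worse for Player 1. The mix makes Player 2 indifferent and guarantees 10/11, so it is optimal.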